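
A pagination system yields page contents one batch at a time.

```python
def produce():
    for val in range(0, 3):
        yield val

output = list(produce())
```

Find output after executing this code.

Step 1: The generator yields each value from range(0, 3).
Step 2: list() consumes all yields: [0, 1, 2].
Therefore output = [0, 1, 2].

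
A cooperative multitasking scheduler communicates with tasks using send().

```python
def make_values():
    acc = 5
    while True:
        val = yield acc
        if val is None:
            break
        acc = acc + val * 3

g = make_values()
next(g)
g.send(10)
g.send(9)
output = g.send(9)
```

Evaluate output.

Step 1: next() -> yield acc=5.
Step 2: send(10) -> val=10, acc = 5 + 10*3 = 35, yield 35.
Step 3: send(9) -> val=9, acc = 35 + 9*3 = 62, yield 62.
Step 4: send(9) -> val=9, acc = 62 + 9*3 = 89, yield 89.
Therefore output = 89.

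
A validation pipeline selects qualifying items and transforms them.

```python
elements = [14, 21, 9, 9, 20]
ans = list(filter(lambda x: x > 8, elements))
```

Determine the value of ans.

Step 1: Filter elements > 8:
  14: kept
  21: kept
  9: kept
  9: kept
  20: kept
Therefore ans = [14, 21, 9, 9, 20].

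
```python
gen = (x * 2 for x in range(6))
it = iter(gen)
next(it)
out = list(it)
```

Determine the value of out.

Step 1: Generator produces [0, 2, 4, 6, 8, 10].
Step 2: next(it) consumes first element (0).
Step 3: list(it) collects remaining: [2, 4, 6, 8, 10].
Therefore out = [2, 4, 6, 8, 10].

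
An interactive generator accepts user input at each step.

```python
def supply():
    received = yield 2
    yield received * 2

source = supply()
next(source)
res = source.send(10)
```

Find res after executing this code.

Step 1: next(source) advances to first yield, producing 2.
Step 2: send(10) resumes, received = 10.
Step 3: yield received * 2 = 10 * 2 = 20.
Therefore res = 20.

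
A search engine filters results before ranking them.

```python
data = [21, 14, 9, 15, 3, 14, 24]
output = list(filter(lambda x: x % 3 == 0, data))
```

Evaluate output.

Step 1: Filter elements divisible by 3:
  21 % 3 = 0: kept
  14 % 3 = 2: removed
  9 % 3 = 0: kept
  15 % 3 = 0: kept
  3 % 3 = 0: kept
  14 % 3 = 2: removed
  24 % 3 = 0: kept
Therefore output = [21, 9, 15, 3, 24].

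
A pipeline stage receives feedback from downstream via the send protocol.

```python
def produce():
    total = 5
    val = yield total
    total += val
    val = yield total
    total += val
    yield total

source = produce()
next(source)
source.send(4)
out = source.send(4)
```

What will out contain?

Step 1: next() -> yield total=5.
Step 2: send(4) -> val=4, total = 5+4 = 9, yield 9.
Step 3: send(4) -> val=4, total = 9+4 = 13, yield 13.
Therefore out = 13.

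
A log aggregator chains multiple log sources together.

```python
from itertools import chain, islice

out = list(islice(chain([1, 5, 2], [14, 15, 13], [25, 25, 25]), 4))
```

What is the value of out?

Step 1: chain([1, 5, 2], [14, 15, 13], [25, 25, 25]) = [1, 5, 2, 14, 15, 13, 25, 25, 25].
Step 2: islice takes first 4 elements: [1, 5, 2, 14].
Therefore out = [1, 5, 2, 14].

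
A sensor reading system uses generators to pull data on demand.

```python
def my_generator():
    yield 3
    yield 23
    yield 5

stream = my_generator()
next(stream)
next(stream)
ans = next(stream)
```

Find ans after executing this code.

Step 1: my_generator() creates a generator.
Step 2: next(stream) yields 3 (consumed and discarded).
Step 3: next(stream) yields 23 (consumed and discarded).
Step 4: next(stream) yields 5, assigned to ans.
Therefore ans = 5.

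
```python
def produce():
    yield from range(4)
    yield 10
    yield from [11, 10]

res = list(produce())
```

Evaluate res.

Step 1: Trace yields in order:
  yield 0
  yield 1
  yield 2
  yield 3
  yield 10
  yield 11
  yield 10
Therefore res = [0, 1, 2, 3, 10, 11, 10].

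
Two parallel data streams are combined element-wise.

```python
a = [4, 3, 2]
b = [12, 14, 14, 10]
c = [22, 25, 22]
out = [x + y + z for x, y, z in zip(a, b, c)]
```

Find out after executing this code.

Step 1: zip three lists (truncates to shortest, len=3):
  4 + 12 + 22 = 38
  3 + 14 + 25 = 42
  2 + 14 + 22 = 38
Therefore out = [38, 42, 38].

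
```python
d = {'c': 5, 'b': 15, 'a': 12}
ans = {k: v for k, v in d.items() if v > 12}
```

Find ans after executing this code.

Step 1: Filter items where value > 12:
  'c': 5 <= 12: removed
  'b': 15 > 12: kept
  'a': 12 <= 12: removed
Therefore ans = {'b': 15}.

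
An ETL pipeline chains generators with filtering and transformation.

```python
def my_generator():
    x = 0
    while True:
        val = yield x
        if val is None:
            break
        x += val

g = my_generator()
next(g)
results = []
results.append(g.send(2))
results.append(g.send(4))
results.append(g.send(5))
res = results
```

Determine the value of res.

Step 1: next(g) -> yield 0.
Step 2: send(2) -> x = 2, yield 2.
Step 3: send(4) -> x = 6, yield 6.
Step 4: send(5) -> x = 11, yield 11.
Therefore res = [2, 6, 11].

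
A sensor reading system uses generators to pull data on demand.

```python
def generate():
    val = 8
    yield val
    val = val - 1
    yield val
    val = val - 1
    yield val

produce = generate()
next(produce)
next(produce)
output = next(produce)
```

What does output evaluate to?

Step 1: Trace through generator execution:
  Yield 1: val starts at 8, yield 8
  Yield 2: val = 8 - 1 = 7, yield 7
  Yield 3: val = 7 - 1 = 6, yield 6
Step 2: First next() gets 8, second next() gets the second value, third next() yields 6.
Therefore output = 6.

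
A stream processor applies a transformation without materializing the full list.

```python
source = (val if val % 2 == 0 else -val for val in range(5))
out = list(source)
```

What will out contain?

Step 1: For each val in range(5), yield val if even, else -val:
  val=0: even, yield 0
  val=1: odd, yield -1
  val=2: even, yield 2
  val=3: odd, yield -3
  val=4: even, yield 4
Therefore out = [0, -1, 2, -3, 4].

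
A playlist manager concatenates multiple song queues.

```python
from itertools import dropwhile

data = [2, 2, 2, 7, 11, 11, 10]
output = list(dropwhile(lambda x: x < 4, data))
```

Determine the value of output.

Step 1: dropwhile drops elements while < 4:
  2 < 4: dropped
  2 < 4: dropped
  2 < 4: dropped
  7: kept (dropping stopped)
Step 2: Remaining elements kept regardless of condition.
Therefore output = [7, 11, 11, 10].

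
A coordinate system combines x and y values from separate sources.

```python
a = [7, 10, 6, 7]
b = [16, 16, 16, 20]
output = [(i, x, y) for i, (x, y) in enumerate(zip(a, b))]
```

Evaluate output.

Step 1: enumerate(zip(a, b)) gives index with paired elements:
  i=0: (7, 16)
  i=1: (10, 16)
  i=2: (6, 16)
  i=3: (7, 20)
Therefore output = [(0, 7, 16), (1, 10, 16), (2, 6, 16), (3, 7, 20)].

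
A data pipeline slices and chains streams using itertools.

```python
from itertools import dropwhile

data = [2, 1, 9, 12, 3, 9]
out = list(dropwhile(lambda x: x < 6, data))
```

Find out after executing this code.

Step 1: dropwhile drops elements while < 6:
  2 < 6: dropped
  1 < 6: dropped
  9: kept (dropping stopped)
Step 2: Remaining elements kept regardless of condition.
Therefore out = [9, 12, 3, 9].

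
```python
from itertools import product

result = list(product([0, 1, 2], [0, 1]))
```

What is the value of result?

Step 1: product([0, 1, 2], [0, 1]) gives all pairs:
  (0, 0)
  (0, 1)
  (1, 0)
  (1, 1)
  (2, 0)
  (2, 1)
Therefore result = [(0, 0), (0, 1), (1, 0), (1, 1), (2, 0), (2, 1)].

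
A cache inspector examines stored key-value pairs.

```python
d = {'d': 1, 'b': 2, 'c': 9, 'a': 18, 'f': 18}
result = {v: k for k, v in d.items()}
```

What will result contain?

Step 1: Invert dict (swap keys and values):
  'd': 1 -> 1: 'd'
  'b': 2 -> 2: 'b'
  'c': 9 -> 9: 'c'
  'a': 18 -> 18: 'a'
  'f': 18 -> 18: 'f'
Therefore result = {1: 'd', 2: 'b', 9: 'c', 18: 'f'}.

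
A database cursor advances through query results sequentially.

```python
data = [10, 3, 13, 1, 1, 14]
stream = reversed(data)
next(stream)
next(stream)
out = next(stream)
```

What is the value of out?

Step 1: reversed([10, 3, 13, 1, 1, 14]) gives iterator: [14, 1, 1, 13, 3, 10].
Step 2: First next() = 14, second next() = 1.
Step 3: Third next() = 1.
Therefore out = 1.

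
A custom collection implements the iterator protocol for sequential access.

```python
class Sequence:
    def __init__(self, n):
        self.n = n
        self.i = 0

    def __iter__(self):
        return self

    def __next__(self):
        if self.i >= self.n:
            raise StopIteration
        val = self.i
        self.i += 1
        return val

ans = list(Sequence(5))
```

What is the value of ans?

Step 1: Sequence(5) creates an iterator counting 0 to 4.
Step 2: list() consumes all values: [0, 1, 2, 3, 4].
Therefore ans = [0, 1, 2, 3, 4].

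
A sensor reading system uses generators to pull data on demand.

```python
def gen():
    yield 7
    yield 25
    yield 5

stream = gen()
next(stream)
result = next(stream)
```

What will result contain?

Step 1: gen() creates a generator.
Step 2: next(stream) yields 7 (consumed and discarded).
Step 3: next(stream) yields 25, assigned to result.
Therefore result = 25.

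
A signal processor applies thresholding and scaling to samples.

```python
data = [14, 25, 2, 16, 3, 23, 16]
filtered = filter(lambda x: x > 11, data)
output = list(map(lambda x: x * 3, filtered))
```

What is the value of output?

Step 1: Filter data for elements > 11:
  14: kept
  25: kept
  2: removed
  16: kept
  3: removed
  23: kept
  16: kept
Step 2: Map x * 3 on filtered [14, 25, 16, 23, 16]:
  14 -> 42
  25 -> 75
  16 -> 48
  23 -> 69
  16 -> 48
Therefore output = [42, 75, 48, 69, 48].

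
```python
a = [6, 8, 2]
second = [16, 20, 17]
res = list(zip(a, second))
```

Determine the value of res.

Step 1: zip pairs elements at same index:
  Index 0: (6, 16)
  Index 1: (8, 20)
  Index 2: (2, 17)
Therefore res = [(6, 16), (8, 20), (2, 17)].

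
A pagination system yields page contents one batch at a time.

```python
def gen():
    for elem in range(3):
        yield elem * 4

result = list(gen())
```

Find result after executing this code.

Step 1: For each elem in range(3), yield elem * 4:
  elem=0: yield 0 * 4 = 0
  elem=1: yield 1 * 4 = 4
  elem=2: yield 2 * 4 = 8
Therefore result = [0, 4, 8].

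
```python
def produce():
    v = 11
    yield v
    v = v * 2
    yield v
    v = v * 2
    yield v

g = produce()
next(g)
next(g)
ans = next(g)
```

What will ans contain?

Step 1: Trace through generator execution:
  Yield 1: v starts at 11, yield 11
  Yield 2: v = 11 * 2 = 22, yield 22
  Yield 3: v = 22 * 2 = 44, yield 44
Step 2: First next() gets 11, second next() gets the second value, third next() yields 44.
Therefore ans = 44.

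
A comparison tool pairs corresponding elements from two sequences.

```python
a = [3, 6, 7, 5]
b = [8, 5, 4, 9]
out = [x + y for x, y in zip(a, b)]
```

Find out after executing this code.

Step 1: Add corresponding elements:
  3 + 8 = 11
  6 + 5 = 11
  7 + 4 = 11
  5 + 9 = 14
Therefore out = [11, 11, 11, 14].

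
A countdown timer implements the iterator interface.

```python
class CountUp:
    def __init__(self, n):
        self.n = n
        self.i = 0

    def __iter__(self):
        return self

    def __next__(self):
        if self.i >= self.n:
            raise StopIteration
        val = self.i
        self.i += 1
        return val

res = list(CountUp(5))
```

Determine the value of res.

Step 1: CountUp(5) creates an iterator counting 0 to 4.
Step 2: list() consumes all values: [0, 1, 2, 3, 4].
Therefore res = [0, 1, 2, 3, 4].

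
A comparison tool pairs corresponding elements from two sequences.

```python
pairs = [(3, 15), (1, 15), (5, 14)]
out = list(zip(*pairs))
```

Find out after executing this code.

Step 1: zip(*pairs) transposes: unzips [(3, 15), (1, 15), (5, 14)] into separate sequences.
Step 2: First elements: (3, 1, 5), second elements: (15, 15, 14).
Therefore out = [(3, 1, 5), (15, 15, 14)].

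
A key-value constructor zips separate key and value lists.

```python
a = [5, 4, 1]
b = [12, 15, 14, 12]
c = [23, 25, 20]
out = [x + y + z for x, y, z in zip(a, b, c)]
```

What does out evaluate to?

Step 1: zip three lists (truncates to shortest, len=3):
  5 + 12 + 23 = 40
  4 + 15 + 25 = 44
  1 + 14 + 20 = 35
Therefore out = [40, 44, 35].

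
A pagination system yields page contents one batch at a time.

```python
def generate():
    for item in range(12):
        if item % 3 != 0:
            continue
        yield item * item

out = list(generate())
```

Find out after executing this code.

Step 1: Only yield item**2 when item is divisible by 3:
  item=0: 0 % 3 == 0, yield 0**2 = 0
  item=3: 3 % 3 == 0, yield 3**2 = 9
  item=6: 6 % 3 == 0, yield 6**2 = 36
  item=9: 9 % 3 == 0, yield 9**2 = 81
Therefore out = [0, 9, 36, 81].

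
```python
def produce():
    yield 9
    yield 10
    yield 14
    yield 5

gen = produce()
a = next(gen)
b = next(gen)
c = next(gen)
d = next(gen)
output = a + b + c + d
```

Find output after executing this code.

Step 1: Create generator and consume all values:
  a = next(gen) = 9
  b = next(gen) = 10
  c = next(gen) = 14
  d = next(gen) = 5
Step 2: output = 9 + 10 + 14 + 5 = 38.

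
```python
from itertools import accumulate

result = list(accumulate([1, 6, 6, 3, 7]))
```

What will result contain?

Step 1: accumulate computes running sums:
  + 1 = 1
  + 6 = 7
  + 6 = 13
  + 3 = 16
  + 7 = 23
Therefore result = [1, 7, 13, 16, 23].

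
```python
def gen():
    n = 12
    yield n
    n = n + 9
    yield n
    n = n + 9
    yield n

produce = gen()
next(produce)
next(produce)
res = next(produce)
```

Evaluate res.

Step 1: Trace through generator execution:
  Yield 1: n starts at 12, yield 12
  Yield 2: n = 12 + 9 = 21, yield 21
  Yield 3: n = 21 + 9 = 30, yield 30
Step 2: First next() gets 12, second next() gets the second value, third next() yields 30.
Therefore res = 30.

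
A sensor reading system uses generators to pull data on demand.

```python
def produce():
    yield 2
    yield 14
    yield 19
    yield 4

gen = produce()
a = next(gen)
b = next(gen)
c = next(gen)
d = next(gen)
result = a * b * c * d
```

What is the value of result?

Step 1: Create generator and consume all values:
  a = next(gen) = 2
  b = next(gen) = 14
  c = next(gen) = 19
  d = next(gen) = 4
Step 2: result = 2 * 14 * 19 * 4 = 2128.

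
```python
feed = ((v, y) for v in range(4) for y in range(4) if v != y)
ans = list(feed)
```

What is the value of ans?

Step 1: Nested generator over range(4) x range(4) where v != y:
  (0, 0): excluded (v == y)
  (0, 1): included
  (0, 2): included
  (0, 3): included
  (1, 0): included
  (1, 1): excluded (v == y)
  (1, 2): included
  (1, 3): included
  (2, 0): included
  (2, 1): included
  (2, 2): excluded (v == y)
  (2, 3): included
  (3, 0): included
  (3, 1): included
  (3, 2): included
  (3, 3): excluded (v == y)
Therefore ans = [(0, 1), (0, 2), (0, 3), (1, 0), (1, 2), (1, 3), (2, 0), (2, 1), (2, 3), (3, 0), (3, 1), (3, 2)].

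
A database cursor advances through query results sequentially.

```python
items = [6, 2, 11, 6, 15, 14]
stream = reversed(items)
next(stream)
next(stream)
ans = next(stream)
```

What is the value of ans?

Step 1: reversed([6, 2, 11, 6, 15, 14]) gives iterator: [14, 15, 6, 11, 2, 6].
Step 2: First next() = 14, second next() = 15.
Step 3: Third next() = 6.
Therefore ans = 6.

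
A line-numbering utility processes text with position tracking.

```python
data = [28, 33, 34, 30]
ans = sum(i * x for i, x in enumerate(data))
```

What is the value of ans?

Step 1: Compute i * x for each (i, x) in enumerate([28, 33, 34, 30]):
  i=0, x=28: 0*28 = 0
  i=1, x=33: 1*33 = 33
  i=2, x=34: 2*34 = 68
  i=3, x=30: 3*30 = 90
Step 2: sum = 0 + 33 + 68 + 90 = 191.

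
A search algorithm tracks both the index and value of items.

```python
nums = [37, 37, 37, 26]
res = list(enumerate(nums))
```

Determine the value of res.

Step 1: enumerate pairs each element with its index:
  (0, 37)
  (1, 37)
  (2, 37)
  (3, 26)
Therefore res = [(0, 37), (1, 37), (2, 37), (3, 26)].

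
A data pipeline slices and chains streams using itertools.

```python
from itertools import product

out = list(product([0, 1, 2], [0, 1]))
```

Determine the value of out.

Step 1: product([0, 1, 2], [0, 1]) gives all pairs:
  (0, 0)
  (0, 1)
  (1, 0)
  (1, 1)
  (2, 0)
  (2, 1)
Therefore out = [(0, 0), (0, 1), (1, 0), (1, 1), (2, 0), (2, 1)].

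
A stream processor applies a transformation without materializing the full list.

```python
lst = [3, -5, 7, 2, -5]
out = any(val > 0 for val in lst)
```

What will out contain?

Step 1: Check val > 0 for each element in [3, -5, 7, 2, -5]:
  3 > 0: True
  -5 > 0: False
  7 > 0: True
  2 > 0: True
  -5 > 0: False
Step 2: any() returns True.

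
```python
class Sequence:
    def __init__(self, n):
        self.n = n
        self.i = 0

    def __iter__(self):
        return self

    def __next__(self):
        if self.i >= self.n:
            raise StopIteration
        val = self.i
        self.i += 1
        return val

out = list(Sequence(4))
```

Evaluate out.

Step 1: Sequence(4) creates an iterator counting 0 to 3.
Step 2: list() consumes all values: [0, 1, 2, 3].
Therefore out = [0, 1, 2, 3].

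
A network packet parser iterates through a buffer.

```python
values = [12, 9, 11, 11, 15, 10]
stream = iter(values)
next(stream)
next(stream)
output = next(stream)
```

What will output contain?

Step 1: Create iterator over [12, 9, 11, 11, 15, 10].
Step 2: next() consumes 12.
Step 3: next() consumes 9.
Step 4: next() returns 11.
Therefore output = 11.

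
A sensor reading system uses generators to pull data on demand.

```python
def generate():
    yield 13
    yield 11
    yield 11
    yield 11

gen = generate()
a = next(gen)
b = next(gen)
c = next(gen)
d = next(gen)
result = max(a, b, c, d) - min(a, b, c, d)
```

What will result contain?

Step 1: Create generator and consume all values:
  a = next(gen) = 13
  b = next(gen) = 11
  c = next(gen) = 11
  d = next(gen) = 11
Step 2: max = 13, min = 11, result = 13 - 11 = 2.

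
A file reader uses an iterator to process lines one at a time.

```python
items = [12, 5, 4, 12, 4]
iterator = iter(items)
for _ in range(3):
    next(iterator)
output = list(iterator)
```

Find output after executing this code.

Step 1: Create iterator over [12, 5, 4, 12, 4].
Step 2: Advance 3 positions (consuming [12, 5, 4]).
Step 3: list() collects remaining elements: [12, 4].
Therefore output = [12, 4].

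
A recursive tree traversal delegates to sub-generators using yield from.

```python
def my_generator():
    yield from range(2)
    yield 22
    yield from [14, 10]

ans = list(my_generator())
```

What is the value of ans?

Step 1: Trace yields in order:
  yield 0
  yield 1
  yield 22
  yield 14
  yield 10
Therefore ans = [0, 1, 22, 14, 10].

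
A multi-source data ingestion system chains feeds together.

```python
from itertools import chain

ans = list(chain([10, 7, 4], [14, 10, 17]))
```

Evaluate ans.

Step 1: chain() concatenates iterables: [10, 7, 4] + [14, 10, 17].
Therefore ans = [10, 7, 4, 14, 10, 17].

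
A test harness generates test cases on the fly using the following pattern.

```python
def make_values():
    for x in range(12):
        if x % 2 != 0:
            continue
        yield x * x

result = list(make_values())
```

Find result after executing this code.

Step 1: Only yield x**2 when x is divisible by 2:
  x=0: 0 % 2 == 0, yield 0**2 = 0
  x=2: 2 % 2 == 0, yield 2**2 = 4
  x=4: 4 % 2 == 0, yield 4**2 = 16
  x=6: 6 % 2 == 0, yield 6**2 = 36
  x=8: 8 % 2 == 0, yield 8**2 = 64
  x=10: 10 % 2 == 0, yield 10**2 = 100
Therefore result = [0, 4, 16, 36, 64, 100].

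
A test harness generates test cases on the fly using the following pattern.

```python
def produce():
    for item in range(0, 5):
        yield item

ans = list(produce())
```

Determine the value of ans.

Step 1: The generator yields each value from range(0, 5).
Step 2: list() consumes all yields: [0, 1, 2, 3, 4].
Therefore ans = [0, 1, 2, 3, 4].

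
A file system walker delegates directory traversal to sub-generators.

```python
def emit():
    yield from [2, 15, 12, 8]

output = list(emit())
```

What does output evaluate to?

Step 1: yield from delegates to the iterable, yielding each element.
Step 2: Collected values: [2, 15, 12, 8].
Therefore output = [2, 15, 12, 8].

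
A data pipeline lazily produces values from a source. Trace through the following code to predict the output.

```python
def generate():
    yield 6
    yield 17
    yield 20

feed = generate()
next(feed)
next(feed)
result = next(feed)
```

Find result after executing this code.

Step 1: generate() creates a generator.
Step 2: next(feed) yields 6 (consumed and discarded).
Step 3: next(feed) yields 17 (consumed and discarded).
Step 4: next(feed) yields 20, assigned to result.
Therefore result = 20.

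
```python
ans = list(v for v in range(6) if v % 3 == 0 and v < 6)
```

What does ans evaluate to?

Step 1: Filter range(6) where v % 3 == 0 and v < 6:
  v=0: both conditions met, included
  v=1: excluded (1 % 3 != 0)
  v=2: excluded (2 % 3 != 0)
  v=3: both conditions met, included
  v=4: excluded (4 % 3 != 0)
  v=5: excluded (5 % 3 != 0)
Therefore ans = [0, 3].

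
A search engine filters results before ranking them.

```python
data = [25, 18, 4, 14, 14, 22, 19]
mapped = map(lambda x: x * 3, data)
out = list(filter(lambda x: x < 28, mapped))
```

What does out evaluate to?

Step 1: Map x * 3:
  25 -> 75
  18 -> 54
  4 -> 12
  14 -> 42
  14 -> 42
  22 -> 66
  19 -> 57
Step 2: Filter for < 28:
  75: removed
  54: removed
  12: kept
  42: removed
  42: removed
  66: removed
  57: removed
Therefore out = [12].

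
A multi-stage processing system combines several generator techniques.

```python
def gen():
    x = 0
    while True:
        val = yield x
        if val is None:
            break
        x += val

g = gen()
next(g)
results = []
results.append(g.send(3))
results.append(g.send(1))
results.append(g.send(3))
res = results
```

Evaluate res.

Step 1: next(g) -> yield 0.
Step 2: send(3) -> x = 3, yield 3.
Step 3: send(1) -> x = 4, yield 4.
Step 4: send(3) -> x = 7, yield 7.
Therefore res = [3, 4, 7].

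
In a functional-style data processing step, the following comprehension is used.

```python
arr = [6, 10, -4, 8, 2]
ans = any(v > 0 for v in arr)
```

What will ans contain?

Step 1: Check v > 0 for each element in [6, 10, -4, 8, 2]:
  6 > 0: True
  10 > 0: True
  -4 > 0: False
  8 > 0: True
  2 > 0: True
Step 2: any() returns True.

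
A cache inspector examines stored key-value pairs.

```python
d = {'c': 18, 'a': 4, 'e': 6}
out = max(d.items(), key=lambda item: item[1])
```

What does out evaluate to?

Step 1: Find item with maximum value:
  ('c', 18)
  ('a', 4)
  ('e', 6)
Step 2: Maximum value is 18 at key 'c'.
Therefore out = ('c', 18).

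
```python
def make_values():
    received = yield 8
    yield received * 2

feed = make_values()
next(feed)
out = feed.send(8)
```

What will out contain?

Step 1: next(feed) advances to first yield, producing 8.
Step 2: send(8) resumes, received = 8.
Step 3: yield received * 2 = 8 * 2 = 16.
Therefore out = 16.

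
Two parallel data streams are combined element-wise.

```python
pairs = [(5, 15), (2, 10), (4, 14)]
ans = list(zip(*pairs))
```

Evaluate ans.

Step 1: zip(*pairs) transposes: unzips [(5, 15), (2, 10), (4, 14)] into separate sequences.
Step 2: First elements: (5, 2, 4), second elements: (15, 10, 14).
Therefore ans = [(5, 2, 4), (15, 10, 14)].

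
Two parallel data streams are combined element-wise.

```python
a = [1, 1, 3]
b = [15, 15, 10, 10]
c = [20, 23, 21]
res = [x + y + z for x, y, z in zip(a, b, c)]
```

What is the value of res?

Step 1: zip three lists (truncates to shortest, len=3):
  1 + 15 + 20 = 36
  1 + 15 + 23 = 39
  3 + 10 + 21 = 34
Therefore res = [36, 39, 34].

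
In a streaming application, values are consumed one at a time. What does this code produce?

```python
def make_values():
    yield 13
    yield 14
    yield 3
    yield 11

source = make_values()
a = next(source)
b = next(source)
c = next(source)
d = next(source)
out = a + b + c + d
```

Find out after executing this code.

Step 1: Create generator and consume all values:
  a = next(source) = 13
  b = next(source) = 14
  c = next(source) = 3
  d = next(source) = 11
Step 2: out = 13 + 14 + 3 + 11 = 41.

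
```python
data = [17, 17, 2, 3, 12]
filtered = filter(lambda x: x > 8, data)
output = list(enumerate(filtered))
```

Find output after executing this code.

Step 1: Filter [17, 17, 2, 3, 12] for > 8: [17, 17, 12].
Step 2: enumerate re-indexes from 0: [(0, 17), (1, 17), (2, 12)].
Therefore output = [(0, 17), (1, 17), (2, 12)].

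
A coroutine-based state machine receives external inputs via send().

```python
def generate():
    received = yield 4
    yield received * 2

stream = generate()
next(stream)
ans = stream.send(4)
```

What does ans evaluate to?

Step 1: next(stream) advances to first yield, producing 4.
Step 2: send(4) resumes, received = 4.
Step 3: yield received * 2 = 4 * 2 = 8.
Therefore ans = 8.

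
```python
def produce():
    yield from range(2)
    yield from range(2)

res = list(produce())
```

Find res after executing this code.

Step 1: Trace yields in order:
  yield 0
  yield 1
  yield 0
  yield 1
Therefore res = [0, 1, 0, 1].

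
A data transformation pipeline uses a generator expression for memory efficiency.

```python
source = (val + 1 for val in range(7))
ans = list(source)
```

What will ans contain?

Step 1: For each val in range(7), compute val+1:
  val=0: 0+1 = 1
  val=1: 1+1 = 2
  val=2: 2+1 = 3
  val=3: 3+1 = 4
  val=4: 4+1 = 5
  val=5: 5+1 = 6
  val=6: 6+1 = 7
Therefore ans = [1, 2, 3, 4, 5, 6, 7].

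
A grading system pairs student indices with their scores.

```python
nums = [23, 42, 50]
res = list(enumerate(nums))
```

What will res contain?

Step 1: enumerate pairs each element with its index:
  (0, 23)
  (1, 42)
  (2, 50)
Therefore res = [(0, 23), (1, 42), (2, 50)].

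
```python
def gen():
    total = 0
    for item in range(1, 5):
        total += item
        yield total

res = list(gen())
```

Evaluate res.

Step 1: Generator accumulates running sum:
  item=1: total = 1, yield 1
  item=2: total = 3, yield 3
  item=3: total = 6, yield 6
  item=4: total = 10, yield 10
Therefore res = [1, 3, 6, 10].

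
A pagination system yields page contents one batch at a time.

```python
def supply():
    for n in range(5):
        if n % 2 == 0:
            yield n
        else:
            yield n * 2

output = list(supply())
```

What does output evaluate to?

Step 1: For each n in range(5), yield n if even, else n*2:
  n=0 (even): yield 0
  n=1 (odd): yield 1*2 = 2
  n=2 (even): yield 2
  n=3 (odd): yield 3*2 = 6
  n=4 (even): yield 4
Therefore output = [0, 2, 2, 6, 4].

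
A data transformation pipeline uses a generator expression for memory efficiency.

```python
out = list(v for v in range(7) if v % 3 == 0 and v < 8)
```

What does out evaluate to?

Step 1: Filter range(7) where v % 3 == 0 and v < 8:
  v=0: both conditions met, included
  v=1: excluded (1 % 3 != 0)
  v=2: excluded (2 % 3 != 0)
  v=3: both conditions met, included
  v=4: excluded (4 % 3 != 0)
  v=5: excluded (5 % 3 != 0)
  v=6: both conditions met, included
Therefore out = [0, 3, 6].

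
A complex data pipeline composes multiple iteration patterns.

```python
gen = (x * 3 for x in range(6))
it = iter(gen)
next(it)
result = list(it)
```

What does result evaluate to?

Step 1: Generator produces [0, 3, 6, 9, 12, 15].
Step 2: next(it) consumes first element (0).
Step 3: list(it) collects remaining: [3, 6, 9, 12, 15].
Therefore result = [3, 6, 9, 12, 15].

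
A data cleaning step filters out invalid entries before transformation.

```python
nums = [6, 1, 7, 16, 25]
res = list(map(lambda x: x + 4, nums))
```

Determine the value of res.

Step 1: Apply lambda x: x + 4 to each element:
  6 -> 10
  1 -> 5
  7 -> 11
  16 -> 20
  25 -> 29
Therefore res = [10, 5, 11, 20, 29].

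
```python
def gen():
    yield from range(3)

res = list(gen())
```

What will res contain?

Step 1: yield from delegates to the iterable, yielding each element.
Step 2: Collected values: [0, 1, 2].
Therefore res = [0, 1, 2].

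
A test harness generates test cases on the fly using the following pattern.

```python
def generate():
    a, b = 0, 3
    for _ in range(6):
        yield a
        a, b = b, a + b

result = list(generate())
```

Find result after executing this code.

Step 1: Fibonacci-like sequence starting with a=0, b=3:
  Iteration 1: yield a=0, then a,b = 3,3
  Iteration 2: yield a=3, then a,b = 3,6
  Iteration 3: yield a=3, then a,b = 6,9
  Iteration 4: yield a=6, then a,b = 9,15
  Iteration 5: yield a=9, then a,b = 15,24
  Iteration 6: yield a=15, then a,b = 24,39
Therefore result = [0, 3, 3, 6, 9, 15].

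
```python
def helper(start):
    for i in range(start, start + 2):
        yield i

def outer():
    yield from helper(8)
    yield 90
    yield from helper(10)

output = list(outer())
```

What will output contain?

Step 1: outer() delegates to helper(8):
  yield 8
  yield 9
Step 2: yield 90
Step 3: Delegates to helper(10):
  yield 10
  yield 11
Therefore output = [8, 9, 90, 10, 11].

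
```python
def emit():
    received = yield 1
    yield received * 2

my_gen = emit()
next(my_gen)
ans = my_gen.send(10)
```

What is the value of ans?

Step 1: next(my_gen) advances to first yield, producing 1.
Step 2: send(10) resumes, received = 10.
Step 3: yield received * 2 = 10 * 2 = 20.
Therefore ans = 20.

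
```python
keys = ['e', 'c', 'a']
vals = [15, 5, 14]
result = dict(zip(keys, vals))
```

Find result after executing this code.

Step 1: zip pairs keys with values:
  'e' -> 15
  'c' -> 5
  'a' -> 14
Therefore result = {'e': 15, 'c': 5, 'a': 14}.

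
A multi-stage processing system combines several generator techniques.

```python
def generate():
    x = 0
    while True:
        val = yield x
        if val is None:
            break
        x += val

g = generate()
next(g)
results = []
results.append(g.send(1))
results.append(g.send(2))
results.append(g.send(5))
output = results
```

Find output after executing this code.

Step 1: next(g) -> yield 0.
Step 2: send(1) -> x = 1, yield 1.
Step 3: send(2) -> x = 3, yield 3.
Step 4: send(5) -> x = 8, yield 8.
Therefore output = [1, 3, 8].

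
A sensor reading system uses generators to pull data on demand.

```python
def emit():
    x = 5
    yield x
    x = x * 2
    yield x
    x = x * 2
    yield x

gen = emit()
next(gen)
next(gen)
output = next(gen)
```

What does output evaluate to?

Step 1: Trace through generator execution:
  Yield 1: x starts at 5, yield 5
  Yield 2: x = 5 * 2 = 10, yield 10
  Yield 3: x = 10 * 2 = 20, yield 20
Step 2: First next() gets 5, second next() gets the second value, third next() yields 20.
Therefore output = 20.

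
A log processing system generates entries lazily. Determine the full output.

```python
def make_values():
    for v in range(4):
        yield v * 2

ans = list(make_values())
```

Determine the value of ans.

Step 1: For each v in range(4), yield v * 2:
  v=0: yield 0 * 2 = 0
  v=1: yield 1 * 2 = 2
  v=2: yield 2 * 2 = 4
  v=3: yield 3 * 2 = 6
Therefore ans = [0, 2, 4, 6].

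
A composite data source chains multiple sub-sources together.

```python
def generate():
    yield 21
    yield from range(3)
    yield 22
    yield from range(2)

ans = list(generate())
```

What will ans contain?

Step 1: Trace yields in order:
  yield 21
  yield 0
  yield 1
  yield 2
  yield 22
  yield 0
  yield 1
Therefore ans = [21, 0, 1, 2, 22, 0, 1].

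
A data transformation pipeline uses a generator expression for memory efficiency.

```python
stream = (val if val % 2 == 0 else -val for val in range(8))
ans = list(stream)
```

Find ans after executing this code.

Step 1: For each val in range(8), yield val if even, else -val:
  val=0: even, yield 0
  val=1: odd, yield -1
  val=2: even, yield 2
  val=3: odd, yield -3
  val=4: even, yield 4
  val=5: odd, yield -5
  val=6: even, yield 6
  val=7: odd, yield -7
Therefore ans = [0, -1, 2, -3, 4, -5, 6, -7].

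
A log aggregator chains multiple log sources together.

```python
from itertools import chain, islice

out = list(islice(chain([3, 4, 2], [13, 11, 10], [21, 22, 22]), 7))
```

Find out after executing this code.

Step 1: chain([3, 4, 2], [13, 11, 10], [21, 22, 22]) = [3, 4, 2, 13, 11, 10, 21, 22, 22].
Step 2: islice takes first 7 elements: [3, 4, 2, 13, 11, 10, 21].
Therefore out = [3, 4, 2, 13, 11, 10, 21].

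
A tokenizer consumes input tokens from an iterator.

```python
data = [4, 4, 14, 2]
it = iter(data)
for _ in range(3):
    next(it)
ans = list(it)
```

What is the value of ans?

Step 1: Create iterator over [4, 4, 14, 2].
Step 2: Advance 3 positions (consuming [4, 4, 14]).
Step 3: list() collects remaining elements: [2].
Therefore ans = [2].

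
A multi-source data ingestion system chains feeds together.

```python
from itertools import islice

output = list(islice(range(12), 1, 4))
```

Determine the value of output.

Step 1: islice(range(12), 1, 4) takes elements at indices [1, 4).
Step 2: Elements: [1, 2, 3].
Therefore output = [1, 2, 3].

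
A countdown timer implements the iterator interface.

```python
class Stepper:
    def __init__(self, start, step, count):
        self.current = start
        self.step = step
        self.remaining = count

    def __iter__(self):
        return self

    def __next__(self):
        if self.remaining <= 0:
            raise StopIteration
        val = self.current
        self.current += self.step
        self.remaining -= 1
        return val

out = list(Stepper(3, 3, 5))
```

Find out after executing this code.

Step 1: Stepper starts at 3, increments by 3, for 5 steps:
  Yield 3, then current += 3
  Yield 6, then current += 3
  Yield 9, then current += 3
  Yield 12, then current += 3
  Yield 15, then current += 3
Therefore out = [3, 6, 9, 12, 15].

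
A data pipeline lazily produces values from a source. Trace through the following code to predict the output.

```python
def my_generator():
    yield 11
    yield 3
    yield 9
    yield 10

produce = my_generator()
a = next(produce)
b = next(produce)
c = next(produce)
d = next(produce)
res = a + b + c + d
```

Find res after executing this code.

Step 1: Create generator and consume all values:
  a = next(produce) = 11
  b = next(produce) = 3
  c = next(produce) = 9
  d = next(produce) = 10
Step 2: res = 11 + 3 + 9 + 10 = 33.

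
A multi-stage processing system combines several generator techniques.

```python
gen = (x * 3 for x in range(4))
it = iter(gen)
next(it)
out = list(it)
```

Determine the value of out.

Step 1: Generator produces [0, 3, 6, 9].
Step 2: next(it) consumes first element (0).
Step 3: list(it) collects remaining: [3, 6, 9].
Therefore out = [3, 6, 9].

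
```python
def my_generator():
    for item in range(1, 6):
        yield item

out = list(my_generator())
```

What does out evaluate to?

Step 1: The generator yields each value from range(1, 6).
Step 2: list() consumes all yields: [1, 2, 3, 4, 5].
Therefore out = [1, 2, 3, 4, 5].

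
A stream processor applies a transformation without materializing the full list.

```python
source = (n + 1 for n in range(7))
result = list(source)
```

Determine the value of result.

Step 1: For each n in range(7), compute n+1:
  n=0: 0+1 = 1
  n=1: 1+1 = 2
  n=2: 2+1 = 3
  n=3: 3+1 = 4
  n=4: 4+1 = 5
  n=5: 5+1 = 6
  n=6: 6+1 = 7
Therefore result = [1, 2, 3, 4, 5, 6, 7].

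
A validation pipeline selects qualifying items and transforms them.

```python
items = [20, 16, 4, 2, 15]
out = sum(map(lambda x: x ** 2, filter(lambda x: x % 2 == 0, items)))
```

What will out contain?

Step 1: Filter even numbers from [20, 16, 4, 2, 15]: [20, 16, 4, 2]
Step 2: Square each: [400, 256, 16, 4]
Step 3: Sum = 676.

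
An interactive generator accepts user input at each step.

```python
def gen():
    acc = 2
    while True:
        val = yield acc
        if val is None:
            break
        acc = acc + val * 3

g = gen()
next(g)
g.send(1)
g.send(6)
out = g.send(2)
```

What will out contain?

Step 1: next() -> yield acc=2.
Step 2: send(1) -> val=1, acc = 2 + 1*3 = 5, yield 5.
Step 3: send(6) -> val=6, acc = 5 + 6*3 = 23, yield 23.
Step 4: send(2) -> val=2, acc = 23 + 2*3 = 29, yield 29.
Therefore out = 29.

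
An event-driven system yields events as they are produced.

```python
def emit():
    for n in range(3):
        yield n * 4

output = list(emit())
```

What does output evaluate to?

Step 1: For each n in range(3), yield n * 4:
  n=0: yield 0 * 4 = 0
  n=1: yield 1 * 4 = 4
  n=2: yield 2 * 4 = 8
Therefore output = [0, 4, 8].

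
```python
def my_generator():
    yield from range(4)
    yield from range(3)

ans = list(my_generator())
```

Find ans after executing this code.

Step 1: Trace yields in order:
  yield 0
  yield 1
  yield 2
  yield 3
  yield 0
  yield 1
  yield 2
Therefore ans = [0, 1, 2, 3, 0, 1, 2].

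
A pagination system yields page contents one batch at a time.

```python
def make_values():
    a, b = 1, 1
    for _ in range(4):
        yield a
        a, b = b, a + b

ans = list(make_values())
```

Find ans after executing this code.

Step 1: Fibonacci-like sequence starting with a=1, b=1:
  Iteration 1: yield a=1, then a,b = 1,2
  Iteration 2: yield a=1, then a,b = 2,3
  Iteration 3: yield a=2, then a,b = 3,5
  Iteration 4: yield a=3, then a,b = 5,8
Therefore ans = [1, 1, 2, 3].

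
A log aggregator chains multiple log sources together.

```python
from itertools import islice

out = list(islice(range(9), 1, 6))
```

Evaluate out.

Step 1: islice(range(9), 1, 6) takes elements at indices [1, 6).
Step 2: Elements: [1, 2, 3, 4, 5].
Therefore out = [1, 2, 3, 4, 5].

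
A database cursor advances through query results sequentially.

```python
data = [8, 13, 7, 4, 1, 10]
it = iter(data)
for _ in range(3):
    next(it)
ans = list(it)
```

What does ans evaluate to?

Step 1: Create iterator over [8, 13, 7, 4, 1, 10].
Step 2: Advance 3 positions (consuming [8, 13, 7]).
Step 3: list() collects remaining elements: [4, 1, 10].
Therefore ans = [4, 1, 10].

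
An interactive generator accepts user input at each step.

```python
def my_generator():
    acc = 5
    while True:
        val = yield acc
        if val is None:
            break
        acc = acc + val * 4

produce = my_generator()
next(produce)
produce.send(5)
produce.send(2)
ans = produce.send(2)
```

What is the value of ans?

Step 1: next() -> yield acc=5.
Step 2: send(5) -> val=5, acc = 5 + 5*4 = 25, yield 25.
Step 3: send(2) -> val=2, acc = 25 + 2*4 = 33, yield 33.
Step 4: send(2) -> val=2, acc = 33 + 2*4 = 41, yield 41.
Therefore ans = 41.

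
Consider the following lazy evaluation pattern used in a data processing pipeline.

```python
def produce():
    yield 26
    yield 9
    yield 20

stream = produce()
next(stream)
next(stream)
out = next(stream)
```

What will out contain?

Step 1: produce() creates a generator.
Step 2: next(stream) yields 26 (consumed and discarded).
Step 3: next(stream) yields 9 (consumed and discarded).
Step 4: next(stream) yields 20, assigned to out.
Therefore out = 20.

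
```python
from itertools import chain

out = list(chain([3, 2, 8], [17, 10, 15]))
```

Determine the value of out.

Step 1: chain() concatenates iterables: [3, 2, 8] + [17, 10, 15].
Therefore out = [3, 2, 8, 17, 10, 15].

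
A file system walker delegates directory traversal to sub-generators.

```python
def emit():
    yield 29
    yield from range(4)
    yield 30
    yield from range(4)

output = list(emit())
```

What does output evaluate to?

Step 1: Trace yields in order:
  yield 29
  yield 0
  yield 1
  yield 2
  yield 3
  yield 30
  yield 0
  yield 1
  yield 2
  yield 3
Therefore output = [29, 0, 1, 2, 3, 30, 0, 1, 2, 3].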